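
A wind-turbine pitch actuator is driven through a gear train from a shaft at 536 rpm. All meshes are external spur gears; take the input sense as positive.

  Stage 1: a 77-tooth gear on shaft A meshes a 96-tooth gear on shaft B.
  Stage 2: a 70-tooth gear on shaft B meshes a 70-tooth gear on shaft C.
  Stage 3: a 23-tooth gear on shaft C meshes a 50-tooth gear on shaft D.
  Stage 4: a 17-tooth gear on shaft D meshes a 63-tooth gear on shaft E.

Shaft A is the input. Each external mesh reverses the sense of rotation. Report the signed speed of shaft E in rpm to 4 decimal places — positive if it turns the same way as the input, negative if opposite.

+53.3643 rpm (same as input, |ω| = 53.3643 rpm)

Stage 1 [77T→96T]: ω = 536.0000×77/96 = 429.9167 rpm, dir flips to −; running = −429.9167
Stage 2 [70T→70T]: ω = 429.9167×70/70 = 429.9167 rpm, dir flips to +; running = +429.9167
Stage 3 [23T→50T]: ω = 429.9167×23/50 = 197.7617 rpm, dir flips to −; running = −197.7617
Stage 4 [17T→63T]: ω = 197.7617×17/63 = 53.3643 rpm, dir flips to +; running = +53.3643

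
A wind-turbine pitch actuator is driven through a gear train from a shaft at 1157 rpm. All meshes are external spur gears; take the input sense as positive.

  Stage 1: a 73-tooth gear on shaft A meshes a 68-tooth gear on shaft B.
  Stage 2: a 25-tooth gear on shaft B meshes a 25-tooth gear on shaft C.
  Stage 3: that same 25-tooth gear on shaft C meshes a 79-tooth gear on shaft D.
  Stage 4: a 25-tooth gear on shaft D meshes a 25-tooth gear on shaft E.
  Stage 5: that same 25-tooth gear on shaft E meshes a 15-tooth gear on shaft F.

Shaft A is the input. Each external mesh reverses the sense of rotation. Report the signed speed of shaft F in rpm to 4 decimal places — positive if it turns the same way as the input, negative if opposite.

Stage 1 [73T→68T]: ω = 1157.0000×73/68 = 1242.0735 rpm, dir flips to −; running = −1242.0735
Stage 2 [25T→25T]: ω = 1242.0735×25/25 = 1242.0735 rpm, dir flips to +; running = +1242.0735
Stage 3 [25T→79T]: ω = 1242.0735×25/79 = 393.0612 rpm, dir flips to −; running = −393.0612
Stage 4 [25T→25T]: ω = 393.0612×25/25 = 393.0612 rpm, dir flips to +; running = +393.0612
Stage 5 [25T→15T]: ω = 393.0612×25/15 = 655.1021 rpm, dir flips to −; running = −655.1021

-655.1021 rpm (opposite to input, |ω| = 655.1021 rpm)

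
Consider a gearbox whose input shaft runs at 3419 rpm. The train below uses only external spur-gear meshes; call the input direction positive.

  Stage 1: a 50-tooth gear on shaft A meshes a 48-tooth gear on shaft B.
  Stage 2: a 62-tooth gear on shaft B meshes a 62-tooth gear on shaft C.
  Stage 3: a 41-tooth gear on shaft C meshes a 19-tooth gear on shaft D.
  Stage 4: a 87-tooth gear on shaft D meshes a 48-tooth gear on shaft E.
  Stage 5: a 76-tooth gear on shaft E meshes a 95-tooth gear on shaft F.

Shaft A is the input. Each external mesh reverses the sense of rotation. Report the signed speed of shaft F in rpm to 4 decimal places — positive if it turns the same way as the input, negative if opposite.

-11143.6157 rpm (opposite to input, |ω| = 11143.6157 rpm)

Stage 1 [50T→48T]: ω = 3419.0000×50/48 = 3561.4583 rpm, dir flips to −; running = −3561.4583
Stage 2 [62T→62T]: ω = 3561.4583×62/62 = 3561.4583 rpm, dir flips to +; running = +3561.4583
Stage 3 [41T→19T]: ω = 3561.4583×41/19 = 7685.2522 rpm, dir flips to −; running = −7685.2522
Stage 4 [87T→48T]: ω = 7685.2522×87/48 = 13929.5196 rpm, dir flips to +; running = +13929.5196
Stage 5 [76T→95T]: ω = 13929.5196×76/95 = 11143.6157 rpm, dir flips to −; running = −11143.6157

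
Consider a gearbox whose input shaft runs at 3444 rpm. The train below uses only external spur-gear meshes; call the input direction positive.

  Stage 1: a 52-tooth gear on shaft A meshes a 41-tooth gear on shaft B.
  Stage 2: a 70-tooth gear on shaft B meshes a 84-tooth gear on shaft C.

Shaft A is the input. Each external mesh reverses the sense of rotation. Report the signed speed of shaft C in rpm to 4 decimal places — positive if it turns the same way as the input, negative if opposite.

Stage 1 [52T→41T]: ω = 3444.0000×52/41 = 4368.0000 rpm, dir flips to −; running = −4368.0000
Stage 2 [70T→84T]: ω = 4368.0000×70/84 = 3640.0000 rpm, dir flips to +; running = +3640.0000

+3640.0000 rpm (same as input, |ω| = 3640.0000 rpm)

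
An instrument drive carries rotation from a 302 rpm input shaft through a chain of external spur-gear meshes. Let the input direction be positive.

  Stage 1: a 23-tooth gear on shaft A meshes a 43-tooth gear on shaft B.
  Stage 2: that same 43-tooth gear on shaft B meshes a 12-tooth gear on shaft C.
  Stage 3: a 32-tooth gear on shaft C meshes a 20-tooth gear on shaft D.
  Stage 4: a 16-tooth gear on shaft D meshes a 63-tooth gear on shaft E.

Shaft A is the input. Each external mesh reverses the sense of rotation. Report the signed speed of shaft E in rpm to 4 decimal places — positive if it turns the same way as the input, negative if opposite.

+235.2085 rpm (same as input, |ω| = 235.2085 rpm)

Stage 1 [23T→43T]: ω = 302.0000×23/43 = 161.5349 rpm, dir flips to −; running = −161.5349
Stage 2 [43T→12T]: ω = 161.5349×43/12 = 578.8333 rpm, dir flips to +; running = +578.8333
Stage 3 [32T→20T]: ω = 578.8333×32/20 = 926.1333 rpm, dir flips to −; running = −926.1333
Stage 4 [16T→63T]: ω = 926.1333×16/63 = 235.2085 rpm, dir flips to +; running = +235.2085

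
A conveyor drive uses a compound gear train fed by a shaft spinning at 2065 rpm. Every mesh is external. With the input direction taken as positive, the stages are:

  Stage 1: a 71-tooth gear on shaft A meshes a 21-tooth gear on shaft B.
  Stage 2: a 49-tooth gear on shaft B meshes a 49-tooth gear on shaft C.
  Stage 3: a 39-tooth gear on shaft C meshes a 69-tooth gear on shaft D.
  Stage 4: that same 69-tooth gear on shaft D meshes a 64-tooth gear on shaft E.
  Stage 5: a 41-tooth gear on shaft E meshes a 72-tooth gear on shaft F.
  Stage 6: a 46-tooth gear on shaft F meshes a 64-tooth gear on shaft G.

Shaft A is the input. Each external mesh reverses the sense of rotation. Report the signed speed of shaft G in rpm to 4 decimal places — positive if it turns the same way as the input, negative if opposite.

+1741.2974 rpm (same as input, |ω| = 1741.2974 rpm)

Stage 1 [71T→21T]: ω = 2065.0000×71/21 = 6981.6667 rpm, dir flips to −; running = −6981.6667
Stage 2 [49T→49T]: ω = 6981.6667×49/49 = 6981.6667 rpm, dir flips to +; running = +6981.6667
Stage 3 [39T→69T]: ω = 6981.6667×39/69 = 3946.1594 rpm, dir flips to −; running = −3946.1594
Stage 4 [69T→64T]: ω = 3946.1594×69/64 = 4254.4531 rpm, dir flips to +; running = +4254.4531
Stage 5 [41T→72T]: ω = 4254.4531×41/72 = 2422.6747 rpm, dir flips to −; running = −2422.6747
Stage 6 [46T→64T]: ω = 2422.6747×46/64 = 1741.2974 rpm, dir flips to +; running = +1741.2974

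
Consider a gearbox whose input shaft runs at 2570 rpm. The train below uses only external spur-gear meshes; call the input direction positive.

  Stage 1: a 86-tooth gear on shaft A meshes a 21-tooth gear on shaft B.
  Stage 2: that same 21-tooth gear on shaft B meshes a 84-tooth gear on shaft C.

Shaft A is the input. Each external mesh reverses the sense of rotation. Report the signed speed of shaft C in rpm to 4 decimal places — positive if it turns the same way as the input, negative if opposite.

Stage 1 [86T→21T]: ω = 2570.0000×86/21 = 10524.7619 rpm, dir flips to −; running = −10524.7619
Stage 2 [21T→84T]: ω = 10524.7619×21/84 = 2631.1905 rpm, dir flips to +; running = +2631.1905

+2631.1905 rpm (same as input, |ω| = 2631.1905 rpm)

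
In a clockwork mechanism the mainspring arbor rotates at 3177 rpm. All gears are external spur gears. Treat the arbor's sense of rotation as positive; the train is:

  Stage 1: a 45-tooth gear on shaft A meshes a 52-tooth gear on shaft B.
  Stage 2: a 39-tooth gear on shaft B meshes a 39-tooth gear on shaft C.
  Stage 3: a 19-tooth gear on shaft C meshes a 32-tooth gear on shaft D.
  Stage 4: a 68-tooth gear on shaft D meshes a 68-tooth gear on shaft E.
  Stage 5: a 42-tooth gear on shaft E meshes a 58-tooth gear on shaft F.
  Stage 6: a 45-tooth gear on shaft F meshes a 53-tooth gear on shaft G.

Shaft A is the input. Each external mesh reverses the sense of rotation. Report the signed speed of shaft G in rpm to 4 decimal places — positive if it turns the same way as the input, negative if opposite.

Stage 1 [45T→52T]: ω = 3177.0000×45/52 = 2749.3269 rpm, dir flips to −; running = −2749.3269
Stage 2 [39T→39T]: ω = 2749.3269×39/39 = 2749.3269 rpm, dir flips to +; running = +2749.3269
Stage 3 [19T→32T]: ω = 2749.3269×19/32 = 1632.4129 rpm, dir flips to −; running = −1632.4129
Stage 4 [68T→68T]: ω = 1632.4129×68/68 = 1632.4129 rpm, dir flips to +; running = +1632.4129
Stage 5 [42T→58T]: ω = 1632.4129×42/58 = 1182.0921 rpm, dir flips to −; running = −1182.0921
Stage 6 [45T→53T]: ω = 1182.0921×45/53 = 1003.6631 rpm, dir flips to +; running = +1003.6631

+1003.6631 rpm (same as input, |ω| = 1003.6631 rpm)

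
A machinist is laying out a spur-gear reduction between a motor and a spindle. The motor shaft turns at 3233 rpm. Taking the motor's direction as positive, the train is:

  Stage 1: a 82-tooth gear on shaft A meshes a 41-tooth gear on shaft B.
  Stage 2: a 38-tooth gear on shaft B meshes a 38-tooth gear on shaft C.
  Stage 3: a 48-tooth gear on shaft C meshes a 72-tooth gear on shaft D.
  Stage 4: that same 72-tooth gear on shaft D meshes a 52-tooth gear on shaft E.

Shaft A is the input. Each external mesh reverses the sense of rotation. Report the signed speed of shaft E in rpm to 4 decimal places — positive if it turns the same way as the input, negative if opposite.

+5968.6154 rpm (same as input, |ω| = 5968.6154 rpm)

Stage 1 [82T→41T]: ω = 3233.0000×82/41 = 6466.0000 rpm, dir flips to −; running = −6466.0000
Stage 2 [38T→38T]: ω = 6466.0000×38/38 = 6466.0000 rpm, dir flips to +; running = +6466.0000
Stage 3 [48T→72T]: ω = 6466.0000×48/72 = 4310.6667 rpm, dir flips to −; running = −4310.6667
Stage 4 [72T→52T]: ω = 4310.6667×72/52 = 5968.6154 rpm, dir flips to +; running = +5968.6154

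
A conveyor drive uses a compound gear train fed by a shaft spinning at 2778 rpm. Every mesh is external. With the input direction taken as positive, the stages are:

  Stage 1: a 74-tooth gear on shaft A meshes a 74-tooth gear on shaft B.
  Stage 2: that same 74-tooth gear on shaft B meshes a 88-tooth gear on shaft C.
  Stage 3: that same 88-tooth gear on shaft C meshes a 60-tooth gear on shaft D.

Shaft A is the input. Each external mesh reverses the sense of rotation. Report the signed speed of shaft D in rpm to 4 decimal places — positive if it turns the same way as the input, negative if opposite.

-3426.2000 rpm (opposite to input, |ω| = 3426.2000 rpm)

Stage 1 [74T→74T]: ω = 2778.0000×74/74 = 2778.0000 rpm, dir flips to −; running = −2778.0000
Stage 2 [74T→88T]: ω = 2778.0000×74/88 = 2336.0455 rpm, dir flips to +; running = +2336.0455
Stage 3 [88T→60T]: ω = 2336.0455×88/60 = 3426.2000 rpm, dir flips to −; running = −3426.2000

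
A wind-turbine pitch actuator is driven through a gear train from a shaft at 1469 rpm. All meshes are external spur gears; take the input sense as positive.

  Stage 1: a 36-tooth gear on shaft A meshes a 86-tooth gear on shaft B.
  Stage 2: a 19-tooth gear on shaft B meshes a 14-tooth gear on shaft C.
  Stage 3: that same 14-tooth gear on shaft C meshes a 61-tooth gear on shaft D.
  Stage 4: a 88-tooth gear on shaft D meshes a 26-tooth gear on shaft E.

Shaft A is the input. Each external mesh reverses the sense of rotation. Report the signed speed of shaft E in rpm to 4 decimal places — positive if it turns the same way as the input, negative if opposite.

+648.2745 rpm (same as input, |ω| = 648.2745 rpm)

Stage 1 [36T→86T]: ω = 1469.0000×36/86 = 614.9302 rpm, dir flips to −; running = −614.9302
Stage 2 [19T→14T]: ω = 614.9302×19/14 = 834.5482 rpm, dir flips to +; running = +834.5482
Stage 3 [14T→61T]: ω = 834.5482×14/61 = 191.5356 rpm, dir flips to −; running = −191.5356
Stage 4 [88T→26T]: ω = 191.5356×88/26 = 648.2745 rpm, dir flips to +; running = +648.2745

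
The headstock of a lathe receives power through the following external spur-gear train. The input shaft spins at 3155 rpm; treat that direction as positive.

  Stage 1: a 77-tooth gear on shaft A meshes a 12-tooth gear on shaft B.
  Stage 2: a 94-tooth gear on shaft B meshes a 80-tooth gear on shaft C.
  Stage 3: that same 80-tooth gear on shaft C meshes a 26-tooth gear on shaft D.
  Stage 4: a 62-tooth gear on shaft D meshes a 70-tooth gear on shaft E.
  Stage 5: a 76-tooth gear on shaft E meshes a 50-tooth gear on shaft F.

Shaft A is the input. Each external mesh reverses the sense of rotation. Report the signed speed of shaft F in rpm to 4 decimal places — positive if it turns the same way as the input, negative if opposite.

-98537.2836 rpm (opposite to input, |ω| = 98537.2836 rpm)

Stage 1 [77T→12T]: ω = 3155.0000×77/12 = 20244.5833 rpm, dir flips to −; running = −20244.5833
Stage 2 [94T→80T]: ω = 20244.5833×94/80 = 23787.3854 rpm, dir flips to +; running = +23787.3854
Stage 3 [80T→26T]: ω = 23787.3854×80/26 = 73191.9551 rpm, dir flips to −; running = −73191.9551
Stage 4 [62T→70T]: ω = 73191.9551×62/70 = 64827.1603 rpm, dir flips to +; running = +64827.1603
Stage 5 [76T→50T]: ω = 64827.1603×76/50 = 98537.2836 rpm, dir flips to −; running = −98537.2836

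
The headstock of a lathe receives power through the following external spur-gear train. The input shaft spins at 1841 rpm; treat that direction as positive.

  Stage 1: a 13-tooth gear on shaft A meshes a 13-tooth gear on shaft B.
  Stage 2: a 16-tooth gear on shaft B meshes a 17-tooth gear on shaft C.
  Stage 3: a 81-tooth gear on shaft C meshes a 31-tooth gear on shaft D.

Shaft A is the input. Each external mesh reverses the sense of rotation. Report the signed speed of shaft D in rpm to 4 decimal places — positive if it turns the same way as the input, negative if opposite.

Stage 1 [13T→13T]: ω = 1841.0000×13/13 = 1841.0000 rpm, dir flips to −; running = −1841.0000
Stage 2 [16T→17T]: ω = 1841.0000×16/17 = 1732.7059 rpm, dir flips to +; running = +1732.7059
Stage 3 [81T→31T]: ω = 1732.7059×81/31 = 4527.3928 rpm, dir flips to −; running = −4527.3928

-4527.3928 rpm (opposite to input, |ω| = 4527.3928 rpm)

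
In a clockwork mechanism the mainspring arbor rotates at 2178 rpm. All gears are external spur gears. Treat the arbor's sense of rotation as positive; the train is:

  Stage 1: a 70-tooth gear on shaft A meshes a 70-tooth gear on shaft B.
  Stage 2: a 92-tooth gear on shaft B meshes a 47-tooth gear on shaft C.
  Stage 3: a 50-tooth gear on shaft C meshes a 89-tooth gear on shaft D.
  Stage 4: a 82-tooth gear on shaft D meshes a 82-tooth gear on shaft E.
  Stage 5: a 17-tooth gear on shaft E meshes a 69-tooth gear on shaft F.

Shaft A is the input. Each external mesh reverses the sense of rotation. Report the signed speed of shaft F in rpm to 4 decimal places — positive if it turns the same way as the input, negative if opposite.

-590.1028 rpm (opposite to input, |ω| = 590.1028 rpm)

Stage 1 [70T→70T]: ω = 2178.0000×70/70 = 2178.0000 rpm, dir flips to −; running = −2178.0000
Stage 2 [92T→47T]: ω = 2178.0000×92/47 = 4263.3191 rpm, dir flips to +; running = +4263.3191
Stage 3 [50T→89T]: ω = 4263.3191×50/89 = 2395.1231 rpm, dir flips to −; running = −2395.1231
Stage 4 [82T→82T]: ω = 2395.1231×82/82 = 2395.1231 rpm, dir flips to +; running = +2395.1231
Stage 5 [17T→69T]: ω = 2395.1231×17/69 = 590.1028 rpm, dir flips to −; running = −590.1028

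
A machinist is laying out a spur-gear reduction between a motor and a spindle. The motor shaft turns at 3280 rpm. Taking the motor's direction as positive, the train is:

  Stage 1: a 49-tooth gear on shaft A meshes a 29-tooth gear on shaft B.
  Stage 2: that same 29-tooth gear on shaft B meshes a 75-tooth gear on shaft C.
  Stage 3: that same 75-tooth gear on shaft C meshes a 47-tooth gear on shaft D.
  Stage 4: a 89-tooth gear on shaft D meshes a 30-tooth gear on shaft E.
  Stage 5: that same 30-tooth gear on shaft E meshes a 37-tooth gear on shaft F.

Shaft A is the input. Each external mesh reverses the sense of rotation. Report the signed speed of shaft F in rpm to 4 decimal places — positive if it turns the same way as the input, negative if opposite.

-8225.4629 rpm (opposite to input, |ω| = 8225.4629 rpm)

Stage 1 [49T→29T]: ω = 3280.0000×49/29 = 5542.0690 rpm, dir flips to −; running = −5542.0690
Stage 2 [29T→75T]: ω = 5542.0690×29/75 = 2142.9333 rpm, dir flips to +; running = +2142.9333
Stage 3 [75T→47T]: ω = 2142.9333×75/47 = 3419.5745 rpm, dir flips to −; running = −3419.5745
Stage 4 [89T→30T]: ω = 3419.5745×89/30 = 10144.7376 rpm, dir flips to +; running = +10144.7376
Stage 5 [30T→37T]: ω = 10144.7376×30/37 = 8225.4629 rpm, dir flips to −; running = −8225.4629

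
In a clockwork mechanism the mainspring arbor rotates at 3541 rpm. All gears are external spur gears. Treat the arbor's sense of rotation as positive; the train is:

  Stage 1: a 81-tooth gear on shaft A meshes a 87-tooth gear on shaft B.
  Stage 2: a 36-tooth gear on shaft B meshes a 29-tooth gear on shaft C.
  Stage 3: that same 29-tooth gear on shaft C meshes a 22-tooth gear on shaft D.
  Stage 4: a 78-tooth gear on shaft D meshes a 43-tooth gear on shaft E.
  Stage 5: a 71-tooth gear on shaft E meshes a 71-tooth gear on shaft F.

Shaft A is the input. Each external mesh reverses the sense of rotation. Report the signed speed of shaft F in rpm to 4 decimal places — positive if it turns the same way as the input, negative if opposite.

-9785.8298 rpm (opposite to input, |ω| = 9785.8298 rpm)

Stage 1 [81T→87T]: ω = 3541.0000×81/87 = 3296.7931 rpm, dir flips to −; running = −3296.7931
Stage 2 [36T→29T]: ω = 3296.7931×36/29 = 4092.5707 rpm, dir flips to +; running = +4092.5707
Stage 3 [29T→22T]: ω = 4092.5707×29/22 = 5394.7524 rpm, dir flips to −; running = −5394.7524
Stage 4 [78T→43T]: ω = 5394.7524×78/43 = 9785.8298 rpm, dir flips to +; running = +9785.8298
Stage 5 [71T→71T]: ω = 9785.8298×71/71 = 9785.8298 rpm, dir flips to −; running = −9785.8298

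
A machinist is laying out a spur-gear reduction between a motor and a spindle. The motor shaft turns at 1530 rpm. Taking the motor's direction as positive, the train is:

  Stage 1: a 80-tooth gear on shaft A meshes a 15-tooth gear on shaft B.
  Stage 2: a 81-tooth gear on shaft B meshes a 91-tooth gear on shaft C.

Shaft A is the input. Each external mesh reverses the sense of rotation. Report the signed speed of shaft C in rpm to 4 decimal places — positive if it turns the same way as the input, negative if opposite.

Stage 1 [80T→15T]: ω = 1530.0000×80/15 = 8160.0000 rpm, dir flips to −; running = −8160.0000
Stage 2 [81T→91T]: ω = 8160.0000×81/91 = 7263.2967 rpm, dir flips to +; running = +7263.2967

+7263.2967 rpm (same as input, |ω| = 7263.2967 rpm)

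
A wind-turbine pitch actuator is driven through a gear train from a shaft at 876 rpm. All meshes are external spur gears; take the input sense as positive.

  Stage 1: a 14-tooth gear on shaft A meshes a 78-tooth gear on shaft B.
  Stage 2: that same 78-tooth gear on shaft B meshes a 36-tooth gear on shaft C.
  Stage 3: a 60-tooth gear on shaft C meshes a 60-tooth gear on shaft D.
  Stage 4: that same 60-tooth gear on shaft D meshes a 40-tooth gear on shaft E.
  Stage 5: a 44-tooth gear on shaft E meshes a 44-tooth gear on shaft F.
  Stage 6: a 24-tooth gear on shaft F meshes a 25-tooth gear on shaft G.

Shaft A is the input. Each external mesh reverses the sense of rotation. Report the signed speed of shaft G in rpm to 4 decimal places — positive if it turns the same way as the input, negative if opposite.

+490.5600 rpm (same as input, |ω| = 490.5600 rpm)

Stage 1 [14T→78T]: ω = 876.0000×14/78 = 157.2308 rpm, dir flips to −; running = −157.2308
Stage 2 [78T→36T]: ω = 157.2308×78/36 = 340.6667 rpm, dir flips to +; running = +340.6667
Stage 3 [60T→60T]: ω = 340.6667×60/60 = 340.6667 rpm, dir flips to −; running = −340.6667
Stage 4 [60T→40T]: ω = 340.6667×60/40 = 511.0000 rpm, dir flips to +; running = +511.0000
Stage 5 [44T→44T]: ω = 511.0000×44/44 = 511.0000 rpm, dir flips to −; running = −511.0000
Stage 6 [24T→25T]: ω = 511.0000×24/25 = 490.5600 rpm, dir flips to +; running = +490.5600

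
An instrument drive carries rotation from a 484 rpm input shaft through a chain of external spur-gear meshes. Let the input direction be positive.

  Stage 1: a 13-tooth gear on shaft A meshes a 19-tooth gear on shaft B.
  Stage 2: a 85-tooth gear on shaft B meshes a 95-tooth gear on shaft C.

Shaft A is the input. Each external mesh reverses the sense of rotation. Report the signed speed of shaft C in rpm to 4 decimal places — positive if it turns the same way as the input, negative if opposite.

+296.2992 rpm (same as input, |ω| = 296.2992 rpm)

Stage 1 [13T→19T]: ω = 484.0000×13/19 = 331.1579 rpm, dir flips to −; running = −331.1579
Stage 2 [85T→95T]: ω = 331.1579×85/95 = 296.2992 rpm, dir flips to +; running = +296.2992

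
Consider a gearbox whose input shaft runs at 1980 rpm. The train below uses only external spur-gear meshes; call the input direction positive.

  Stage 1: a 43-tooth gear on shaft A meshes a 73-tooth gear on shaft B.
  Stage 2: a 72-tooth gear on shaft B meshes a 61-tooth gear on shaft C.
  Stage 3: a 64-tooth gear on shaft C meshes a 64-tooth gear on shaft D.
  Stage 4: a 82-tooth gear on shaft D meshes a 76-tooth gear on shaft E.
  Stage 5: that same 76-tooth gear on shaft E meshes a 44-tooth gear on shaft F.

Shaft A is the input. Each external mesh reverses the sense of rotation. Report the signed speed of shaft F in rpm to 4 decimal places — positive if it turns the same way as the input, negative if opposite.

-2565.5154 rpm (opposite to input, |ω| = 2565.5154 rpm)

Stage 1 [43T→73T]: ω = 1980.0000×43/73 = 1166.3014 rpm, dir flips to −; running = −1166.3014
Stage 2 [72T→61T]: ω = 1166.3014×72/61 = 1376.6180 rpm, dir flips to +; running = +1376.6180
Stage 3 [64T→64T]: ω = 1376.6180×64/64 = 1376.6180 rpm, dir flips to −; running = −1376.6180
Stage 4 [82T→76T]: ω = 1376.6180×82/76 = 1485.2984 rpm, dir flips to +; running = +1485.2984
Stage 5 [76T→44T]: ω = 1485.2984×76/44 = 2565.5154 rpm, dir flips to −; running = −2565.5154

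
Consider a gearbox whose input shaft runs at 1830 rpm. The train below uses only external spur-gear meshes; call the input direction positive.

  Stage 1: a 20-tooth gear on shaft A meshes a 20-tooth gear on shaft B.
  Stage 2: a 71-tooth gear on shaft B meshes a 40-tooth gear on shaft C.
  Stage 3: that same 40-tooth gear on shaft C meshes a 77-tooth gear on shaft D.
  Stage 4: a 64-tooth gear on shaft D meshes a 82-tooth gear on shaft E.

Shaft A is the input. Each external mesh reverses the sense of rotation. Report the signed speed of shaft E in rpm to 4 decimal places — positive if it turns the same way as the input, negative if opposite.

Stage 1 [20T→20T]: ω = 1830.0000×20/20 = 1830.0000 rpm, dir flips to −; running = −1830.0000
Stage 2 [71T→40T]: ω = 1830.0000×71/40 = 3248.2500 rpm, dir flips to +; running = +3248.2500
Stage 3 [40T→77T]: ω = 3248.2500×40/77 = 1687.4026 rpm, dir flips to −; running = −1687.4026
Stage 4 [64T→82T]: ω = 1687.4026×64/82 = 1316.9971 rpm, dir flips to +; running = +1316.9971

+1316.9971 rpm (same as input, |ω| = 1316.9971 rpm)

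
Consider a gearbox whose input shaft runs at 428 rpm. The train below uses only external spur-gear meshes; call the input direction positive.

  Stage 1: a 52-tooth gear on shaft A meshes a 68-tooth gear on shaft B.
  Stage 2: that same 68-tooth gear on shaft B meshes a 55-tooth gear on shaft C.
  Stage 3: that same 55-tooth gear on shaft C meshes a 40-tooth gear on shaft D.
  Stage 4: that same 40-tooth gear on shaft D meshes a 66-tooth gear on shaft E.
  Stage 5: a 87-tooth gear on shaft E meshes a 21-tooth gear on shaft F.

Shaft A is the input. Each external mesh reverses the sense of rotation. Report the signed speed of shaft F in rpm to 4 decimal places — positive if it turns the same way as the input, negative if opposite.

-1397.0216 rpm (opposite to input, |ω| = 1397.0216 rpm)

Stage 1 [52T→68T]: ω = 428.0000×52/68 = 327.2941 rpm, dir flips to −; running = −327.2941
Stage 2 [68T→55T]: ω = 327.2941×68/55 = 404.6545 rpm, dir flips to +; running = +404.6545
Stage 3 [55T→40T]: ω = 404.6545×55/40 = 556.4000 rpm, dir flips to −; running = −556.4000
Stage 4 [40T→66T]: ω = 556.4000×40/66 = 337.2121 rpm, dir flips to +; running = +337.2121
Stage 5 [87T→21T]: ω = 337.2121×87/21 = 1397.0216 rpm, dir flips to −; running = −1397.0216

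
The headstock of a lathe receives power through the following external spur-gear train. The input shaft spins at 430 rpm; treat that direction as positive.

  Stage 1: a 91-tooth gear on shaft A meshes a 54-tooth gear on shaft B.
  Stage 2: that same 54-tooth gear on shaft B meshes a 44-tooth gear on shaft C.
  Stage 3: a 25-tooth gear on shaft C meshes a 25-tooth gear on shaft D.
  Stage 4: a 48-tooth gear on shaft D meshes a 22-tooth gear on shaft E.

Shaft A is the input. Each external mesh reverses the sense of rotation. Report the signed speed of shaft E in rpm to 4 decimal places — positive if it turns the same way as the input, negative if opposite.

+1940.3306 rpm (same as input, |ω| = 1940.3306 rpm)

Stage 1 [91T→54T]: ω = 430.0000×91/54 = 724.6296 rpm, dir flips to −; running = −724.6296
Stage 2 [54T→44T]: ω = 724.6296×54/44 = 889.3182 rpm, dir flips to +; running = +889.3182
Stage 3 [25T→25T]: ω = 889.3182×25/25 = 889.3182 rpm, dir flips to −; running = −889.3182
Stage 4 [48T→22T]: ω = 889.3182×48/22 = 1940.3306 rpm, dir flips to +; running = +1940.3306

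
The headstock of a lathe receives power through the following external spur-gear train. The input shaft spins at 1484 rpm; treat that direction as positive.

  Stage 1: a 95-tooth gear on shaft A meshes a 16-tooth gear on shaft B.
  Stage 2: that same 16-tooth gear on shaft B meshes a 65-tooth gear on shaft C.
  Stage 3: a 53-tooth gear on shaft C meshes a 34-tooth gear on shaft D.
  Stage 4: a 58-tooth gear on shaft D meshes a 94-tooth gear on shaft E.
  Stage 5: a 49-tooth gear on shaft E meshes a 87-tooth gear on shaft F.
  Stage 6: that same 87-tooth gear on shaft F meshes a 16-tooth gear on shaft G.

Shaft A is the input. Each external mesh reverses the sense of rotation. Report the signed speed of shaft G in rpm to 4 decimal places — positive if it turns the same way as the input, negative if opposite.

Stage 1 [95T→16T]: ω = 1484.0000×95/16 = 8811.2500 rpm, dir flips to −; running = −8811.2500
Stage 2 [16T→65T]: ω = 8811.2500×16/65 = 2168.9231 rpm, dir flips to +; running = +2168.9231
Stage 3 [53T→34T]: ω = 2168.9231×53/34 = 3380.9683 rpm, dir flips to −; running = −3380.9683
Stage 4 [58T→94T]: ω = 3380.9683×58/94 = 2086.1294 rpm, dir flips to +; running = +2086.1294
Stage 5 [49T→87T]: ω = 2086.1294×49/87 = 1174.9464 rpm, dir flips to −; running = −1174.9464
Stage 6 [87T→16T]: ω = 1174.9464×87/16 = 6388.7713 rpm, dir flips to +; running = +6388.7713

+6388.7713 rpm (same as input, |ω| = 6388.7713 rpm)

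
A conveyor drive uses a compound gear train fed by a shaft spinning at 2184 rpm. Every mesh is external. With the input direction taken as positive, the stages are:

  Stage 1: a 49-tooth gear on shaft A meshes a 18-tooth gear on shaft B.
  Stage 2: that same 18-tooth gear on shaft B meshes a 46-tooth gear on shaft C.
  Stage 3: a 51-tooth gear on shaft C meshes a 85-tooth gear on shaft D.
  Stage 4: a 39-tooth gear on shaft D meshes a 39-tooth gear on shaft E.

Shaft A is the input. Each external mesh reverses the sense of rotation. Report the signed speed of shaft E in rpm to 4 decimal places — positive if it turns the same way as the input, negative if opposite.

Stage 1 [49T→18T]: ω = 2184.0000×49/18 = 5945.3333 rpm, dir flips to −; running = −5945.3333
Stage 2 [18T→46T]: ω = 5945.3333×18/46 = 2326.4348 rpm, dir flips to +; running = +2326.4348
Stage 3 [51T→85T]: ω = 2326.4348×51/85 = 1395.8609 rpm, dir flips to −; running = −1395.8609
Stage 4 [39T→39T]: ω = 1395.8609×39/39 = 1395.8609 rpm, dir flips to +; running = +1395.8609

+1395.8609 rpm (same as input, |ω| = 1395.8609 rpm)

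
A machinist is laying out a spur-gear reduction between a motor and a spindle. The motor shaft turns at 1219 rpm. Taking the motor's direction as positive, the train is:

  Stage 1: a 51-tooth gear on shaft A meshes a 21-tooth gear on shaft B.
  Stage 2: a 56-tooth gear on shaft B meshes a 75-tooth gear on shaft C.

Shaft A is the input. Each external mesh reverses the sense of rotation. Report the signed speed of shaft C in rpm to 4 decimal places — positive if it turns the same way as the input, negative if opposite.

+2210.4533 rpm (same as input, |ω| = 2210.4533 rpm)

Stage 1 [51T→21T]: ω = 1219.0000×51/21 = 2960.4286 rpm, dir flips to −; running = −2960.4286
Stage 2 [56T→75T]: ω = 2960.4286×56/75 = 2210.4533 rpm, dir flips to +; running = +2210.4533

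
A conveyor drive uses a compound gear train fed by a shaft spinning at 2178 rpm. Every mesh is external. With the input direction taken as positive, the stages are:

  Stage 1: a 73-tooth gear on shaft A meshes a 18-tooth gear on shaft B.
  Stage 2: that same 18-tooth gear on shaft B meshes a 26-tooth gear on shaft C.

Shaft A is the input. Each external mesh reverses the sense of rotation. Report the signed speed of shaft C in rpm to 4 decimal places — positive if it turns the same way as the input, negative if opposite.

+6115.1538 rpm (same as input, |ω| = 6115.1538 rpm)

Stage 1 [73T→18T]: ω = 2178.0000×73/18 = 8833.0000 rpm, dir flips to −; running = −8833.0000
Stage 2 [18T→26T]: ω = 8833.0000×18/26 = 6115.1538 rpm, dir flips to +; running = +6115.1538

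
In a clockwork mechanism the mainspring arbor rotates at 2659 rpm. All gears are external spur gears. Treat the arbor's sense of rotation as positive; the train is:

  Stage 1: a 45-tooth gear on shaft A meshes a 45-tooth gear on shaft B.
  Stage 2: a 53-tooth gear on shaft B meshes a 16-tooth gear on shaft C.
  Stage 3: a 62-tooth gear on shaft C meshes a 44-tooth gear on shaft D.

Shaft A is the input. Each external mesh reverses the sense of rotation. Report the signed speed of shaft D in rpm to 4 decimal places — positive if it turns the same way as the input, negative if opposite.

Stage 1 [45T→45T]: ω = 2659.0000×45/45 = 2659.0000 rpm, dir flips to −; running = −2659.0000
Stage 2 [53T→16T]: ω = 2659.0000×53/16 = 8807.9375 rpm, dir flips to +; running = +8807.9375
Stage 3 [62T→44T]: ω = 8807.9375×62/44 = 12411.1847 rpm, dir flips to −; running = −12411.1847

-12411.1847 rpm (opposite to input, |ω| = 12411.1847 rpm)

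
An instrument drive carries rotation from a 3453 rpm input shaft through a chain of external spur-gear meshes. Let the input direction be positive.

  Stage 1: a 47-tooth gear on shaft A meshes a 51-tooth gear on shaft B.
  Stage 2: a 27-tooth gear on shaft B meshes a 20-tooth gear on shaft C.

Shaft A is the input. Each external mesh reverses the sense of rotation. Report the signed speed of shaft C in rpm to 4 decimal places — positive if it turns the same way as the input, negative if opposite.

Stage 1 [47T→51T]: ω = 3453.0000×47/51 = 3182.1765 rpm, dir flips to −; running = −3182.1765
Stage 2 [27T→20T]: ω = 3182.1765×27/20 = 4295.9382 rpm, dir flips to +; running = +4295.9382

+4295.9382 rpm (same as input, |ω| = 4295.9382 rpm)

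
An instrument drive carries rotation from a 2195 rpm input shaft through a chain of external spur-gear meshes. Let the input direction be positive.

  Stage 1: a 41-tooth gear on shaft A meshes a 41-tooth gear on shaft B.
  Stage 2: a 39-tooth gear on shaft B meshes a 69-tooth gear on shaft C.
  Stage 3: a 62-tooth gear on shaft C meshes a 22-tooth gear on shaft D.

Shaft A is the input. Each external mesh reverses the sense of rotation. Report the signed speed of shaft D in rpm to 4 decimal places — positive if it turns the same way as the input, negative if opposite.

Stage 1 [41T→41T]: ω = 2195.0000×41/41 = 2195.0000 rpm, dir flips to −; running = −2195.0000
Stage 2 [39T→69T]: ω = 2195.0000×39/69 = 1240.6522 rpm, dir flips to +; running = +1240.6522
Stage 3 [62T→22T]: ω = 1240.6522×62/22 = 3496.3834 rpm, dir flips to −; running = −3496.3834

-3496.3834 rpm (opposite to input, |ω| = 3496.3834 rpm)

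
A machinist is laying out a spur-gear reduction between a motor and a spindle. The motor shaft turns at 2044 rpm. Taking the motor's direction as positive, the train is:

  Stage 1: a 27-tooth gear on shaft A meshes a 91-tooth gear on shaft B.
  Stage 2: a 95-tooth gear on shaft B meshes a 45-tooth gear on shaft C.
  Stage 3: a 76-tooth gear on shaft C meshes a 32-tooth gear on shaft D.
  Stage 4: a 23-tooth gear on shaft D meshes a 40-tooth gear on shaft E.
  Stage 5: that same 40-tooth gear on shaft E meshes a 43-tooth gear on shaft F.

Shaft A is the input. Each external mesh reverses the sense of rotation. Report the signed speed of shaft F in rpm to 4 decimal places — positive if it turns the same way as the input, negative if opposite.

-1626.4374 rpm (opposite to input, |ω| = 1626.4374 rpm)

Stage 1 [27T→91T]: ω = 2044.0000×27/91 = 606.4615 rpm, dir flips to −; running = −606.4615
Stage 2 [95T→45T]: ω = 606.4615×95/45 = 1280.3077 rpm, dir flips to +; running = +1280.3077
Stage 3 [76T→32T]: ω = 1280.3077×76/32 = 3040.7308 rpm, dir flips to −; running = −3040.7308
Stage 4 [23T→40T]: ω = 3040.7308×23/40 = 1748.4202 rpm, dir flips to +; running = +1748.4202
Stage 5 [40T→43T]: ω = 1748.4202×40/43 = 1626.4374 rpm, dir flips to −; running = −1626.4374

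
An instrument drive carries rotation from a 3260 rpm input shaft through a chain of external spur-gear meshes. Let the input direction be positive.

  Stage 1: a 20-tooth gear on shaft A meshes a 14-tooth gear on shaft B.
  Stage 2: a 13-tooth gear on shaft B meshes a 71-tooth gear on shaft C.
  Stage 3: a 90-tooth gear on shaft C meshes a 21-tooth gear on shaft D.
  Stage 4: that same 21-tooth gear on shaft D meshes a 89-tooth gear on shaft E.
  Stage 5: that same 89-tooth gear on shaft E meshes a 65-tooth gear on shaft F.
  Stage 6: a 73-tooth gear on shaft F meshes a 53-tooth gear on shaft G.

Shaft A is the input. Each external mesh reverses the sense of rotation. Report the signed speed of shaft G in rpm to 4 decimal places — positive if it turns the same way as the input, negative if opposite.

Stage 1 [20T→14T]: ω = 3260.0000×20/14 = 4657.1429 rpm, dir flips to −; running = −4657.1429
Stage 2 [13T→71T]: ω = 4657.1429×13/71 = 852.7163 rpm, dir flips to +; running = +852.7163
Stage 3 [90T→21T]: ω = 852.7163×90/21 = 3654.4984 rpm, dir flips to −; running = −3654.4984
Stage 4 [21T→89T]: ω = 3654.4984×21/89 = 862.2974 rpm, dir flips to +; running = +862.2974
Stage 5 [89T→65T]: ω = 862.2974×89/65 = 1180.6841 rpm, dir flips to −; running = −1180.6841
Stage 6 [73T→53T]: ω = 1180.6841×73/53 = 1626.2253 rpm, dir flips to +; running = +1626.2253

+1626.2253 rpm (same as input, |ω| = 1626.2253 rpm)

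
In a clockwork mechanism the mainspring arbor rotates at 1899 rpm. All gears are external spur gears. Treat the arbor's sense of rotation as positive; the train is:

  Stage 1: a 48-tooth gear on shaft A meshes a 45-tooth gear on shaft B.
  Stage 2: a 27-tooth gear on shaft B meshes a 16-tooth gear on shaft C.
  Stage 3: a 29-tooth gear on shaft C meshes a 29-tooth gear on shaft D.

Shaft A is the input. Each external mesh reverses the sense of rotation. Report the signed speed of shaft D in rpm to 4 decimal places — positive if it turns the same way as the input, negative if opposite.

-3418.2000 rpm (opposite to input, |ω| = 3418.2000 rpm)

Stage 1 [48T→45T]: ω = 1899.0000×48/45 = 2025.6000 rpm, dir flips to −; running = −2025.6000
Stage 2 [27T→16T]: ω = 2025.6000×27/16 = 3418.2000 rpm, dir flips to +; running = +3418.2000
Stage 3 [29T→29T]: ω = 3418.2000×29/29 = 3418.2000 rpm, dir flips to −; running = −3418.2000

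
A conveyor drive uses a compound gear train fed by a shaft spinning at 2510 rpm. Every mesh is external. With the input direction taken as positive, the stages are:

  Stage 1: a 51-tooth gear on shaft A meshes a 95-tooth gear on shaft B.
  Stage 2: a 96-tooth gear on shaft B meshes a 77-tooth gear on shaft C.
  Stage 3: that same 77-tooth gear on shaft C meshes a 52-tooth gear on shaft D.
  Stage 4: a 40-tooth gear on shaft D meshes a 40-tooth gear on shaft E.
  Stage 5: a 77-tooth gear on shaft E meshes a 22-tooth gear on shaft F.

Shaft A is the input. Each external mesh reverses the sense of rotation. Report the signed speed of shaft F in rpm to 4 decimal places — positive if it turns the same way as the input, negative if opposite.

Stage 1 [51T→95T]: ω = 2510.0000×51/95 = 1347.4737 rpm, dir flips to −; running = −1347.4737
Stage 2 [96T→77T]: ω = 1347.4737×96/77 = 1679.9672 rpm, dir flips to +; running = +1679.9672
Stage 3 [77T→52T]: ω = 1679.9672×77/52 = 2487.6437 rpm, dir flips to −; running = −2487.6437
Stage 4 [40T→40T]: ω = 2487.6437×40/40 = 2487.6437 rpm, dir flips to +; running = +2487.6437
Stage 5 [77T→22T]: ω = 2487.6437×77/22 = 8706.7530 rpm, dir flips to −; running = −8706.7530

-8706.7530 rpm (opposite to input, |ω| = 8706.7530 rpm)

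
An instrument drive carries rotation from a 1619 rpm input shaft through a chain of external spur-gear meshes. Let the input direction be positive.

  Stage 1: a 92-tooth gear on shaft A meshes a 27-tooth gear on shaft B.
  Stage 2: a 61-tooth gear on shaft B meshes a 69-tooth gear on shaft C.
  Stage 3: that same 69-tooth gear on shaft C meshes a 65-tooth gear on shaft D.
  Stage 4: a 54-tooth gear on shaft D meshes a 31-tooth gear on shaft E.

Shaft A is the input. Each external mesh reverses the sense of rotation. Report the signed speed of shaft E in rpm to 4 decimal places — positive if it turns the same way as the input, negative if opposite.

+9018.1916 rpm (same as input, |ω| = 9018.1916 rpm)

Stage 1 [92T→27T]: ω = 1619.0000×92/27 = 5516.5926 rpm, dir flips to −; running = −5516.5926
Stage 2 [61T→69T]: ω = 5516.5926×61/69 = 4876.9877 rpm, dir flips to +; running = +4876.9877
Stage 3 [69T→65T]: ω = 4876.9877×69/65 = 5177.1100 rpm, dir flips to −; running = −5177.1100
Stage 4 [54T→31T]: ω = 5177.1100×54/31 = 9018.1916 rpm, dir flips to +; running = +9018.1916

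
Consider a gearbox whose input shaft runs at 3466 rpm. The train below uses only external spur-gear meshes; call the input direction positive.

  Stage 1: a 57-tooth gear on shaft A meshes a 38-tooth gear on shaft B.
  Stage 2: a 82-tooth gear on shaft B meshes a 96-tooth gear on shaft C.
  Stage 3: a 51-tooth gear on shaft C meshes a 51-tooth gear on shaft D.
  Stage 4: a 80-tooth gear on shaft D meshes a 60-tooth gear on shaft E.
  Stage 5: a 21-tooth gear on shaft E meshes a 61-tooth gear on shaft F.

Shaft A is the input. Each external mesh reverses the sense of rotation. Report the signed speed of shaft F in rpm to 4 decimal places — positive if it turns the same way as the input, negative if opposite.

Stage 1 [57T→38T]: ω = 3466.0000×57/38 = 5199.0000 rpm, dir flips to −; running = −5199.0000
Stage 2 [82T→96T]: ω = 5199.0000×82/96 = 4440.8125 rpm, dir flips to +; running = +4440.8125
Stage 3 [51T→51T]: ω = 4440.8125×51/51 = 4440.8125 rpm, dir flips to −; running = −4440.8125
Stage 4 [80T→60T]: ω = 4440.8125×80/60 = 5921.0833 rpm, dir flips to +; running = +5921.0833
Stage 5 [21T→61T]: ω = 5921.0833×21/61 = 2038.4057 rpm, dir flips to −; running = −2038.4057

-2038.4057 rpm (opposite to input, |ω| = 2038.4057 rpm)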